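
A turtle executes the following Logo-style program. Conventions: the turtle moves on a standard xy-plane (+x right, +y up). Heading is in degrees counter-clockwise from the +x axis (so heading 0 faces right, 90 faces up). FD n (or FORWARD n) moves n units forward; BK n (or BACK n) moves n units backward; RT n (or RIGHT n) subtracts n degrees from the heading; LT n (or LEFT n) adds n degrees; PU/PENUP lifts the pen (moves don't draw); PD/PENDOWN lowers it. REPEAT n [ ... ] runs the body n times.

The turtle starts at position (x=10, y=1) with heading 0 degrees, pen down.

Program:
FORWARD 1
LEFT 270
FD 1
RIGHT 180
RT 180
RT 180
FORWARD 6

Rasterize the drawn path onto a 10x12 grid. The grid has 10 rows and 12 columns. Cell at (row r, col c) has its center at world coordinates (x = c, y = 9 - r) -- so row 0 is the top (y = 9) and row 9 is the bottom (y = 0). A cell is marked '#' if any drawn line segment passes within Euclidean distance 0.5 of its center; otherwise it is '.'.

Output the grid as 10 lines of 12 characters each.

Answer: ............
............
............
...........#
...........#
...........#
...........#
...........#
..........##
...........#

Derivation:
Segment 0: (10,1) -> (11,1)
Segment 1: (11,1) -> (11,0)
Segment 2: (11,0) -> (11,6)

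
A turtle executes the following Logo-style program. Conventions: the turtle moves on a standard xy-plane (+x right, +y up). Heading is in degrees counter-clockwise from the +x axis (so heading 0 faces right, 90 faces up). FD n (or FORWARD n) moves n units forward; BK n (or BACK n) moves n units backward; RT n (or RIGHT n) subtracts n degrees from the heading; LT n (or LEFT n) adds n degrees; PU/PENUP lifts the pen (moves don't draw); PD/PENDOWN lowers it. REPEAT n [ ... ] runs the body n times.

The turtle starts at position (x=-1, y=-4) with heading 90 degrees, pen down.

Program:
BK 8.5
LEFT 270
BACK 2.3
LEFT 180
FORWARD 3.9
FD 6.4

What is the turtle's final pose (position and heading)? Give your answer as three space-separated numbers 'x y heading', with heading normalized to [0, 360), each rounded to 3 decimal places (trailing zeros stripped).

Answer: -13.6 -12.5 180

Derivation:
Executing turtle program step by step:
Start: pos=(-1,-4), heading=90, pen down
BK 8.5: (-1,-4) -> (-1,-12.5) [heading=90, draw]
LT 270: heading 90 -> 0
BK 2.3: (-1,-12.5) -> (-3.3,-12.5) [heading=0, draw]
LT 180: heading 0 -> 180
FD 3.9: (-3.3,-12.5) -> (-7.2,-12.5) [heading=180, draw]
FD 6.4: (-7.2,-12.5) -> (-13.6,-12.5) [heading=180, draw]
Final: pos=(-13.6,-12.5), heading=180, 4 segment(s) drawn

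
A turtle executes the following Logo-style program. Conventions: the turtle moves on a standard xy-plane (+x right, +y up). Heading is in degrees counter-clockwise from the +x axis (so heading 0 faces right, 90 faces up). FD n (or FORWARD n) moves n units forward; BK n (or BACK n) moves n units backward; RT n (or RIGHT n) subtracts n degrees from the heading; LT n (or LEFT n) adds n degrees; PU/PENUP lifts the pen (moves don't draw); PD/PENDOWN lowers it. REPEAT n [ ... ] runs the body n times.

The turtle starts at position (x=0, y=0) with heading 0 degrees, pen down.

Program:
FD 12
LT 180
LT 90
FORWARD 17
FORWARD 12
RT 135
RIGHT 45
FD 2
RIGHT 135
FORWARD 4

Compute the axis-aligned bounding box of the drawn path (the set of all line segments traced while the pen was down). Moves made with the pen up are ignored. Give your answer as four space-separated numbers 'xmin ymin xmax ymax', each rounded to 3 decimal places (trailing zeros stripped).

Executing turtle program step by step:
Start: pos=(0,0), heading=0, pen down
FD 12: (0,0) -> (12,0) [heading=0, draw]
LT 180: heading 0 -> 180
LT 90: heading 180 -> 270
FD 17: (12,0) -> (12,-17) [heading=270, draw]
FD 12: (12,-17) -> (12,-29) [heading=270, draw]
RT 135: heading 270 -> 135
RT 45: heading 135 -> 90
FD 2: (12,-29) -> (12,-27) [heading=90, draw]
RT 135: heading 90 -> 315
FD 4: (12,-27) -> (14.828,-29.828) [heading=315, draw]
Final: pos=(14.828,-29.828), heading=315, 5 segment(s) drawn

Segment endpoints: x in {0, 12, 12, 12, 14.828}, y in {-29.828, -29, -27, -17, 0}
xmin=0, ymin=-29.828, xmax=14.828, ymax=0

Answer: 0 -29.828 14.828 0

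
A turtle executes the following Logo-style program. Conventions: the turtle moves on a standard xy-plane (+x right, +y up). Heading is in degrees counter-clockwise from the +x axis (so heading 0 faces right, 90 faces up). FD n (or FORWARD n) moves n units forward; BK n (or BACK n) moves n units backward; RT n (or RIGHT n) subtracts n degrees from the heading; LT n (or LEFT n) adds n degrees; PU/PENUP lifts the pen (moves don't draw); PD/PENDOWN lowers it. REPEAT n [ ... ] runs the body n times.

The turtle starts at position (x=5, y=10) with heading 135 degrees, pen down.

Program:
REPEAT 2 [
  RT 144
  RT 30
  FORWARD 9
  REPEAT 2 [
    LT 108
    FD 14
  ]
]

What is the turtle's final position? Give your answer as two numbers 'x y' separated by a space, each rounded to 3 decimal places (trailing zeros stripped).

Answer: -3.879 22.87

Derivation:
Executing turtle program step by step:
Start: pos=(5,10), heading=135, pen down
REPEAT 2 [
  -- iteration 1/2 --
  RT 144: heading 135 -> 351
  RT 30: heading 351 -> 321
  FD 9: (5,10) -> (11.994,4.336) [heading=321, draw]
  REPEAT 2 [
    -- iteration 1/2 --
    LT 108: heading 321 -> 69
    FD 14: (11.994,4.336) -> (17.011,17.406) [heading=69, draw]
    -- iteration 2/2 --
    LT 108: heading 69 -> 177
    FD 14: (17.011,17.406) -> (3.031,18.139) [heading=177, draw]
  ]
  -- iteration 2/2 --
  RT 144: heading 177 -> 33
  RT 30: heading 33 -> 3
  FD 9: (3.031,18.139) -> (12.018,18.61) [heading=3, draw]
  REPEAT 2 [
    -- iteration 1/2 --
    LT 108: heading 3 -> 111
    FD 14: (12.018,18.61) -> (7.001,31.68) [heading=111, draw]
    -- iteration 2/2 --
    LT 108: heading 111 -> 219
    FD 14: (7.001,31.68) -> (-3.879,22.87) [heading=219, draw]
  ]
]
Final: pos=(-3.879,22.87), heading=219, 6 segment(s) drawn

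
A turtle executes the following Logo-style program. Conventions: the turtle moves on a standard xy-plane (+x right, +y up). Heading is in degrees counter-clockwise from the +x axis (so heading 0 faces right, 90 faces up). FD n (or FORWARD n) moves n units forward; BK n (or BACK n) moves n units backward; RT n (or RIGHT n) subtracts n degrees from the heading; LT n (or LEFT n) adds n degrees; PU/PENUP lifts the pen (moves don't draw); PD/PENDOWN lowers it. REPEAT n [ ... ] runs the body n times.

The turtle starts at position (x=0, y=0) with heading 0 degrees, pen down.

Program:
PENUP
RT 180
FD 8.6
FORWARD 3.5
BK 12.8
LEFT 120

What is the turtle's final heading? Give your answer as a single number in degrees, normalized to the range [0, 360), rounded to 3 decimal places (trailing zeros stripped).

Executing turtle program step by step:
Start: pos=(0,0), heading=0, pen down
PU: pen up
RT 180: heading 0 -> 180
FD 8.6: (0,0) -> (-8.6,0) [heading=180, move]
FD 3.5: (-8.6,0) -> (-12.1,0) [heading=180, move]
BK 12.8: (-12.1,0) -> (0.7,0) [heading=180, move]
LT 120: heading 180 -> 300
Final: pos=(0.7,0), heading=300, 0 segment(s) drawn

Answer: 300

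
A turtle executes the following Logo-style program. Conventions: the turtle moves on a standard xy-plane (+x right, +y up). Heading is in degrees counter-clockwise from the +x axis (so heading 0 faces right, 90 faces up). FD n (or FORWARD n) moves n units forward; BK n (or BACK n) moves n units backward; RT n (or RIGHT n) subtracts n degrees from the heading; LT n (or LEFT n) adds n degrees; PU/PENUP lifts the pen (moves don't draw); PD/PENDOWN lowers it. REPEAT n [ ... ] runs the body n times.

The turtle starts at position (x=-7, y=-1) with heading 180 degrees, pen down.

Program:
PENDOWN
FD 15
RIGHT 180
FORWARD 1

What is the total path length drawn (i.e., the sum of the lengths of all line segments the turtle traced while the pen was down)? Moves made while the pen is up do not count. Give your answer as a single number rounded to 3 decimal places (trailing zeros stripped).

Executing turtle program step by step:
Start: pos=(-7,-1), heading=180, pen down
PD: pen down
FD 15: (-7,-1) -> (-22,-1) [heading=180, draw]
RT 180: heading 180 -> 0
FD 1: (-22,-1) -> (-21,-1) [heading=0, draw]
Final: pos=(-21,-1), heading=0, 2 segment(s) drawn

Segment lengths:
  seg 1: (-7,-1) -> (-22,-1), length = 15
  seg 2: (-22,-1) -> (-21,-1), length = 1
Total = 16

Answer: 16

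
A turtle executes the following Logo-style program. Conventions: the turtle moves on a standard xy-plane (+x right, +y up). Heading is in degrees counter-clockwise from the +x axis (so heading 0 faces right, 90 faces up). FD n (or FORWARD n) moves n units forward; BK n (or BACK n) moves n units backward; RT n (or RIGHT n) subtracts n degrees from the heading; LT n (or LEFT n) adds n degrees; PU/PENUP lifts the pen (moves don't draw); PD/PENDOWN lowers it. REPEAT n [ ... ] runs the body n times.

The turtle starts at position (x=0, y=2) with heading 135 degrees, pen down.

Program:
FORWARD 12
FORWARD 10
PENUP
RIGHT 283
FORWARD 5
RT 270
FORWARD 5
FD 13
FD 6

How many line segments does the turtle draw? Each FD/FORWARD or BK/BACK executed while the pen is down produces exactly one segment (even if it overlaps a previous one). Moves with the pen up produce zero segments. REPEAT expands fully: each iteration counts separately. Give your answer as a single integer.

Answer: 2

Derivation:
Executing turtle program step by step:
Start: pos=(0,2), heading=135, pen down
FD 12: (0,2) -> (-8.485,10.485) [heading=135, draw]
FD 10: (-8.485,10.485) -> (-15.556,17.556) [heading=135, draw]
PU: pen up
RT 283: heading 135 -> 212
FD 5: (-15.556,17.556) -> (-19.797,14.907) [heading=212, move]
RT 270: heading 212 -> 302
FD 5: (-19.797,14.907) -> (-17.147,10.667) [heading=302, move]
FD 13: (-17.147,10.667) -> (-10.258,-0.358) [heading=302, move]
FD 6: (-10.258,-0.358) -> (-7.079,-5.446) [heading=302, move]
Final: pos=(-7.079,-5.446), heading=302, 2 segment(s) drawn
Segments drawn: 2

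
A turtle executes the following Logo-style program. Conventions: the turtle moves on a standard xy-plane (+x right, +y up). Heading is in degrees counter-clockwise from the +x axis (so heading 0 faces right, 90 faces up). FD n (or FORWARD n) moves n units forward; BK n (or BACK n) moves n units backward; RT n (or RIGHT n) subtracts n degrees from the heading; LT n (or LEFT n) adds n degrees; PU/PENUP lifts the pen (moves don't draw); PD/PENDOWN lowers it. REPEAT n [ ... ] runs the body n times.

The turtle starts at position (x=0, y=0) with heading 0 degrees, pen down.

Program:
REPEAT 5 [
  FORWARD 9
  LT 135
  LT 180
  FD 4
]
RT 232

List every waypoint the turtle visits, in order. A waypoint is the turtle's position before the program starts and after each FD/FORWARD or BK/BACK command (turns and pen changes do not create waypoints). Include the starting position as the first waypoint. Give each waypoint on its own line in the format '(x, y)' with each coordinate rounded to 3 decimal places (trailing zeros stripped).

Answer: (0, 0)
(9, 0)
(11.828, -2.828)
(18.192, -9.192)
(18.192, -13.192)
(18.192, -22.192)
(15.364, -25.021)
(9, -31.385)
(5, -31.385)
(-4, -31.385)
(-6.828, -28.556)

Derivation:
Executing turtle program step by step:
Start: pos=(0,0), heading=0, pen down
REPEAT 5 [
  -- iteration 1/5 --
  FD 9: (0,0) -> (9,0) [heading=0, draw]
  LT 135: heading 0 -> 135
  LT 180: heading 135 -> 315
  FD 4: (9,0) -> (11.828,-2.828) [heading=315, draw]
  -- iteration 2/5 --
  FD 9: (11.828,-2.828) -> (18.192,-9.192) [heading=315, draw]
  LT 135: heading 315 -> 90
  LT 180: heading 90 -> 270
  FD 4: (18.192,-9.192) -> (18.192,-13.192) [heading=270, draw]
  -- iteration 3/5 --
  FD 9: (18.192,-13.192) -> (18.192,-22.192) [heading=270, draw]
  LT 135: heading 270 -> 45
  LT 180: heading 45 -> 225
  FD 4: (18.192,-22.192) -> (15.364,-25.021) [heading=225, draw]
  -- iteration 4/5 --
  FD 9: (15.364,-25.021) -> (9,-31.385) [heading=225, draw]
  LT 135: heading 225 -> 0
  LT 180: heading 0 -> 180
  FD 4: (9,-31.385) -> (5,-31.385) [heading=180, draw]
  -- iteration 5/5 --
  FD 9: (5,-31.385) -> (-4,-31.385) [heading=180, draw]
  LT 135: heading 180 -> 315
  LT 180: heading 315 -> 135
  FD 4: (-4,-31.385) -> (-6.828,-28.556) [heading=135, draw]
]
RT 232: heading 135 -> 263
Final: pos=(-6.828,-28.556), heading=263, 10 segment(s) drawn
Waypoints (11 total):
(0, 0)
(9, 0)
(11.828, -2.828)
(18.192, -9.192)
(18.192, -13.192)
(18.192, -22.192)
(15.364, -25.021)
(9, -31.385)
(5, -31.385)
(-4, -31.385)
(-6.828, -28.556)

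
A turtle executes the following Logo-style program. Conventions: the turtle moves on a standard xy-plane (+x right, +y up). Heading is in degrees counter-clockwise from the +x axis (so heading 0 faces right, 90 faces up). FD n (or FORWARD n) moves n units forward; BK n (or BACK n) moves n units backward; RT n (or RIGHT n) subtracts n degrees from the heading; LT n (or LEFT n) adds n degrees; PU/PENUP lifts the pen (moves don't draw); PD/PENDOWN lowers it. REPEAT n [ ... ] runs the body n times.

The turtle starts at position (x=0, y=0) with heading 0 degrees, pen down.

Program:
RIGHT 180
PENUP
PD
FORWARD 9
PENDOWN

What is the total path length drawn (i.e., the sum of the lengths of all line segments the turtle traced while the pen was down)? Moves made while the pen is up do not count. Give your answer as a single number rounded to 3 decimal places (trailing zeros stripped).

Executing turtle program step by step:
Start: pos=(0,0), heading=0, pen down
RT 180: heading 0 -> 180
PU: pen up
PD: pen down
FD 9: (0,0) -> (-9,0) [heading=180, draw]
PD: pen down
Final: pos=(-9,0), heading=180, 1 segment(s) drawn

Segment lengths:
  seg 1: (0,0) -> (-9,0), length = 9
Total = 9

Answer: 9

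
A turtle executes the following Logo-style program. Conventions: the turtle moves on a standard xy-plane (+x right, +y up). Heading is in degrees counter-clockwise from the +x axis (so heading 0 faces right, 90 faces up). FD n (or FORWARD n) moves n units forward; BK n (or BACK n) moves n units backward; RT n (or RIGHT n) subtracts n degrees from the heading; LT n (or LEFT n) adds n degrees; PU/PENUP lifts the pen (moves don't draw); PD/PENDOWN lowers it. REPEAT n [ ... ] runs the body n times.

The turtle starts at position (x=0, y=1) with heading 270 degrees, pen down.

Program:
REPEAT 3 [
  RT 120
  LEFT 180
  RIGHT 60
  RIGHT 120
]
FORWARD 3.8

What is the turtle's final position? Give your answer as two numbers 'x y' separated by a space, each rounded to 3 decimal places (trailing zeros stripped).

Answer: 0 -2.8

Derivation:
Executing turtle program step by step:
Start: pos=(0,1), heading=270, pen down
REPEAT 3 [
  -- iteration 1/3 --
  RT 120: heading 270 -> 150
  LT 180: heading 150 -> 330
  RT 60: heading 330 -> 270
  RT 120: heading 270 -> 150
  -- iteration 2/3 --
  RT 120: heading 150 -> 30
  LT 180: heading 30 -> 210
  RT 60: heading 210 -> 150
  RT 120: heading 150 -> 30
  -- iteration 3/3 --
  RT 120: heading 30 -> 270
  LT 180: heading 270 -> 90
  RT 60: heading 90 -> 30
  RT 120: heading 30 -> 270
]
FD 3.8: (0,1) -> (0,-2.8) [heading=270, draw]
Final: pos=(0,-2.8), heading=270, 1 segment(s) drawn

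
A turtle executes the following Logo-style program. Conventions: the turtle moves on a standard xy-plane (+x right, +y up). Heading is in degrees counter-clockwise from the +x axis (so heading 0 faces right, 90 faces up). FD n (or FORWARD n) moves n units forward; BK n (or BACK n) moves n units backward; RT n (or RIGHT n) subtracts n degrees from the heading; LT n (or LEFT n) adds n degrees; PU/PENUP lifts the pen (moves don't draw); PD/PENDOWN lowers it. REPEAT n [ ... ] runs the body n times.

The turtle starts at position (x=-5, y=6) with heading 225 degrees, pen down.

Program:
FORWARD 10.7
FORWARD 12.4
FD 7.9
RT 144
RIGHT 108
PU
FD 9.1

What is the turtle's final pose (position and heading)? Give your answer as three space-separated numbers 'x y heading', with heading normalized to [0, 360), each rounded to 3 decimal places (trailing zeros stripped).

Answer: -18.812 -20.052 333

Derivation:
Executing turtle program step by step:
Start: pos=(-5,6), heading=225, pen down
FD 10.7: (-5,6) -> (-12.566,-1.566) [heading=225, draw]
FD 12.4: (-12.566,-1.566) -> (-21.334,-10.334) [heading=225, draw]
FD 7.9: (-21.334,-10.334) -> (-26.92,-15.92) [heading=225, draw]
RT 144: heading 225 -> 81
RT 108: heading 81 -> 333
PU: pen up
FD 9.1: (-26.92,-15.92) -> (-18.812,-20.052) [heading=333, move]
Final: pos=(-18.812,-20.052), heading=333, 3 segment(s) drawn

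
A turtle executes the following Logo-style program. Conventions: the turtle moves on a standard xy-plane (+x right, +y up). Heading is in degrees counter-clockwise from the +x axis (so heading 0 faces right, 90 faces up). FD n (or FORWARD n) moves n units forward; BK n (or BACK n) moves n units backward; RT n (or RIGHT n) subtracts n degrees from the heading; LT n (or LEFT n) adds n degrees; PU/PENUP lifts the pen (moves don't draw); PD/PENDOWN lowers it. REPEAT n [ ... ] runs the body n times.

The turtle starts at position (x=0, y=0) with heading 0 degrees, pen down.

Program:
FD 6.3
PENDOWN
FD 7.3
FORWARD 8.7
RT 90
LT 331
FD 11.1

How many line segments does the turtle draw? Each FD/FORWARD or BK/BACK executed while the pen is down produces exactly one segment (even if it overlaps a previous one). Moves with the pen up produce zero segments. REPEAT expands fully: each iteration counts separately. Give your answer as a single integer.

Executing turtle program step by step:
Start: pos=(0,0), heading=0, pen down
FD 6.3: (0,0) -> (6.3,0) [heading=0, draw]
PD: pen down
FD 7.3: (6.3,0) -> (13.6,0) [heading=0, draw]
FD 8.7: (13.6,0) -> (22.3,0) [heading=0, draw]
RT 90: heading 0 -> 270
LT 331: heading 270 -> 241
FD 11.1: (22.3,0) -> (16.919,-9.708) [heading=241, draw]
Final: pos=(16.919,-9.708), heading=241, 4 segment(s) drawn
Segments drawn: 4

Answer: 4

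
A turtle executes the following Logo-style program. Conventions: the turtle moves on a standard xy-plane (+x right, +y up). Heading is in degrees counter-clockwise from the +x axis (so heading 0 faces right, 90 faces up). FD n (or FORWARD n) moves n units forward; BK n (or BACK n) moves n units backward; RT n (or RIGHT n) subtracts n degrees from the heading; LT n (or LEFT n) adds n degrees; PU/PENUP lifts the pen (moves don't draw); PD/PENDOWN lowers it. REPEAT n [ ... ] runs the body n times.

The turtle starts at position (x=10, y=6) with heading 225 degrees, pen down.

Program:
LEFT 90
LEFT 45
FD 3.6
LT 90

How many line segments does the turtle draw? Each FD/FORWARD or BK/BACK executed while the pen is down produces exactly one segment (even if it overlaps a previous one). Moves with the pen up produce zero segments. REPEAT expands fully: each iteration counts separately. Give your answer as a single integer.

Executing turtle program step by step:
Start: pos=(10,6), heading=225, pen down
LT 90: heading 225 -> 315
LT 45: heading 315 -> 0
FD 3.6: (10,6) -> (13.6,6) [heading=0, draw]
LT 90: heading 0 -> 90
Final: pos=(13.6,6), heading=90, 1 segment(s) drawn
Segments drawn: 1

Answer: 1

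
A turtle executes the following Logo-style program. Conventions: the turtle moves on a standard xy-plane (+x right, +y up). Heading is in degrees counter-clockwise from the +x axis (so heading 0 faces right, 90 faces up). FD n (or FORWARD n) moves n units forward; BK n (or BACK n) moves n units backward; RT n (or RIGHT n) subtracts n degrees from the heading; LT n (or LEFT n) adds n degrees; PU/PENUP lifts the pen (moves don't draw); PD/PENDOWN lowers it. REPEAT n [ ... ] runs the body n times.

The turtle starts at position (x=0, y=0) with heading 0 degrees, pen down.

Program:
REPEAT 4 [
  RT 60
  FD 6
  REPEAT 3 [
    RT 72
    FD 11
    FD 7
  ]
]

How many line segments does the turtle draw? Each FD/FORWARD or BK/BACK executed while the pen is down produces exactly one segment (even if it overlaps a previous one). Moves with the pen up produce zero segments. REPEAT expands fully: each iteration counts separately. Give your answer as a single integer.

Answer: 28

Derivation:
Executing turtle program step by step:
Start: pos=(0,0), heading=0, pen down
REPEAT 4 [
  -- iteration 1/4 --
  RT 60: heading 0 -> 300
  FD 6: (0,0) -> (3,-5.196) [heading=300, draw]
  REPEAT 3 [
    -- iteration 1/3 --
    RT 72: heading 300 -> 228
    FD 11: (3,-5.196) -> (-4.36,-13.371) [heading=228, draw]
    FD 7: (-4.36,-13.371) -> (-9.044,-18.573) [heading=228, draw]
    -- iteration 2/3 --
    RT 72: heading 228 -> 156
    FD 11: (-9.044,-18.573) -> (-19.093,-14.099) [heading=156, draw]
    FD 7: (-19.093,-14.099) -> (-25.488,-11.251) [heading=156, draw]
    -- iteration 3/3 --
    RT 72: heading 156 -> 84
    FD 11: (-25.488,-11.251) -> (-24.338,-0.312) [heading=84, draw]
    FD 7: (-24.338,-0.312) -> (-23.607,6.65) [heading=84, draw]
  ]
  -- iteration 2/4 --
  RT 60: heading 84 -> 24
  FD 6: (-23.607,6.65) -> (-18.125,9.09) [heading=24, draw]
  REPEAT 3 [
    -- iteration 1/3 --
    RT 72: heading 24 -> 312
    FD 11: (-18.125,9.09) -> (-10.765,0.916) [heading=312, draw]
    FD 7: (-10.765,0.916) -> (-6.081,-4.286) [heading=312, draw]
    -- iteration 2/3 --
    RT 72: heading 312 -> 240
    FD 11: (-6.081,-4.286) -> (-11.581,-13.813) [heading=240, draw]
    FD 7: (-11.581,-13.813) -> (-15.081,-19.875) [heading=240, draw]
    -- iteration 3/3 --
    RT 72: heading 240 -> 168
    FD 11: (-15.081,-19.875) -> (-25.841,-17.588) [heading=168, draw]
    FD 7: (-25.841,-17.588) -> (-32.688,-16.132) [heading=168, draw]
  ]
  -- iteration 3/4 --
  RT 60: heading 168 -> 108
  FD 6: (-32.688,-16.132) -> (-34.542,-10.426) [heading=108, draw]
  REPEAT 3 [
    -- iteration 1/3 --
    RT 72: heading 108 -> 36
    FD 11: (-34.542,-10.426) -> (-25.643,-3.96) [heading=36, draw]
    FD 7: (-25.643,-3.96) -> (-19.979,0.154) [heading=36, draw]
    -- iteration 2/3 --
    RT 72: heading 36 -> 324
    FD 11: (-19.979,0.154) -> (-11.08,-6.312) [heading=324, draw]
    FD 7: (-11.08,-6.312) -> (-5.417,-10.426) [heading=324, draw]
    -- iteration 3/3 --
    RT 72: heading 324 -> 252
    FD 11: (-5.417,-10.426) -> (-8.816,-20.888) [heading=252, draw]
    FD 7: (-8.816,-20.888) -> (-10.979,-27.545) [heading=252, draw]
  ]
  -- iteration 4/4 --
  RT 60: heading 252 -> 192
  FD 6: (-10.979,-27.545) -> (-16.848,-28.792) [heading=192, draw]
  REPEAT 3 [
    -- iteration 1/3 --
    RT 72: heading 192 -> 120
    FD 11: (-16.848,-28.792) -> (-22.348,-19.266) [heading=120, draw]
    FD 7: (-22.348,-19.266) -> (-25.848,-13.204) [heading=120, draw]
    -- iteration 2/3 --
    RT 72: heading 120 -> 48
    FD 11: (-25.848,-13.204) -> (-18.488,-5.029) [heading=48, draw]
    FD 7: (-18.488,-5.029) -> (-13.804,0.173) [heading=48, draw]
    -- iteration 3/3 --
    RT 72: heading 48 -> 336
    FD 11: (-13.804,0.173) -> (-3.755,-4.302) [heading=336, draw]
    FD 7: (-3.755,-4.302) -> (2.64,-7.149) [heading=336, draw]
  ]
]
Final: pos=(2.64,-7.149), heading=336, 28 segment(s) drawn
Segments drawn: 28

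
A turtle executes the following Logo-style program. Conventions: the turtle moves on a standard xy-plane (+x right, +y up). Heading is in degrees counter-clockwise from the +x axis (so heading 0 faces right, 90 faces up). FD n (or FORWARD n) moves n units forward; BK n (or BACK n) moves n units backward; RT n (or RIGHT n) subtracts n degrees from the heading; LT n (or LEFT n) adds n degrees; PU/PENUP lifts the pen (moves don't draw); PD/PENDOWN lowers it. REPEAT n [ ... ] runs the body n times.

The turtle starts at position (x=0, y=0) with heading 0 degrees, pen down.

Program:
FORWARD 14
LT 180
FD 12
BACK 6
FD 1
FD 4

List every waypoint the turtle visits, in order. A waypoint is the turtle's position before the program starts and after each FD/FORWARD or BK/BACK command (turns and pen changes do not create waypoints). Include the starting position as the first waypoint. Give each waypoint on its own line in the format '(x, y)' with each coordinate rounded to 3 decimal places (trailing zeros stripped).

Executing turtle program step by step:
Start: pos=(0,0), heading=0, pen down
FD 14: (0,0) -> (14,0) [heading=0, draw]
LT 180: heading 0 -> 180
FD 12: (14,0) -> (2,0) [heading=180, draw]
BK 6: (2,0) -> (8,0) [heading=180, draw]
FD 1: (8,0) -> (7,0) [heading=180, draw]
FD 4: (7,0) -> (3,0) [heading=180, draw]
Final: pos=(3,0), heading=180, 5 segment(s) drawn
Waypoints (6 total):
(0, 0)
(14, 0)
(2, 0)
(8, 0)
(7, 0)
(3, 0)

Answer: (0, 0)
(14, 0)
(2, 0)
(8, 0)
(7, 0)
(3, 0)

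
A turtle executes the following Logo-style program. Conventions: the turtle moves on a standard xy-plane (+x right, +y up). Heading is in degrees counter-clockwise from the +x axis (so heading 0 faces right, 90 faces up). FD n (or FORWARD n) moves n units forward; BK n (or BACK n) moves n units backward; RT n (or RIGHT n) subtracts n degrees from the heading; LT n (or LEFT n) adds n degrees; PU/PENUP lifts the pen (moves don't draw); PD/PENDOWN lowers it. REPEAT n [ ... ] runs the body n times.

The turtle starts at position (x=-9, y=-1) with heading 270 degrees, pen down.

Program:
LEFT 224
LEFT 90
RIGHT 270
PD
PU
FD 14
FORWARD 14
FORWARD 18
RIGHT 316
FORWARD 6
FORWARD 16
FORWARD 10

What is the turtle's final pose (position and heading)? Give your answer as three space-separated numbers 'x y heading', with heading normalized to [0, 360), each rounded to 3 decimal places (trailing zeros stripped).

Answer: 54.935 -35.206 358

Derivation:
Executing turtle program step by step:
Start: pos=(-9,-1), heading=270, pen down
LT 224: heading 270 -> 134
LT 90: heading 134 -> 224
RT 270: heading 224 -> 314
PD: pen down
PU: pen up
FD 14: (-9,-1) -> (0.725,-11.071) [heading=314, move]
FD 14: (0.725,-11.071) -> (10.45,-21.142) [heading=314, move]
FD 18: (10.45,-21.142) -> (22.954,-34.09) [heading=314, move]
RT 316: heading 314 -> 358
FD 6: (22.954,-34.09) -> (28.951,-34.299) [heading=358, move]
FD 16: (28.951,-34.299) -> (44.941,-34.857) [heading=358, move]
FD 10: (44.941,-34.857) -> (54.935,-35.206) [heading=358, move]
Final: pos=(54.935,-35.206), heading=358, 0 segment(s) drawn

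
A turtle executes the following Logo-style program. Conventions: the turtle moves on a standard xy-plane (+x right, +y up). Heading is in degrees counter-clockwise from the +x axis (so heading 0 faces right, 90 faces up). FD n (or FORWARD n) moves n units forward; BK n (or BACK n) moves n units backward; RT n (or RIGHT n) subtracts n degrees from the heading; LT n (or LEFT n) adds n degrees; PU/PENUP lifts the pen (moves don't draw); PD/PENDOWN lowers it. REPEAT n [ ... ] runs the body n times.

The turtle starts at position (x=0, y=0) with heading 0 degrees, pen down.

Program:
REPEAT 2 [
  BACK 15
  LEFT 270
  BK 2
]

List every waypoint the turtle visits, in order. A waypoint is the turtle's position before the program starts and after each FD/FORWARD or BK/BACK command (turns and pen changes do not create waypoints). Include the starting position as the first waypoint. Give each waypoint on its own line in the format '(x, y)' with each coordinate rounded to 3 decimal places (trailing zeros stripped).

Executing turtle program step by step:
Start: pos=(0,0), heading=0, pen down
REPEAT 2 [
  -- iteration 1/2 --
  BK 15: (0,0) -> (-15,0) [heading=0, draw]
  LT 270: heading 0 -> 270
  BK 2: (-15,0) -> (-15,2) [heading=270, draw]
  -- iteration 2/2 --
  BK 15: (-15,2) -> (-15,17) [heading=270, draw]
  LT 270: heading 270 -> 180
  BK 2: (-15,17) -> (-13,17) [heading=180, draw]
]
Final: pos=(-13,17), heading=180, 4 segment(s) drawn
Waypoints (5 total):
(0, 0)
(-15, 0)
(-15, 2)
(-15, 17)
(-13, 17)

Answer: (0, 0)
(-15, 0)
(-15, 2)
(-15, 17)
(-13, 17)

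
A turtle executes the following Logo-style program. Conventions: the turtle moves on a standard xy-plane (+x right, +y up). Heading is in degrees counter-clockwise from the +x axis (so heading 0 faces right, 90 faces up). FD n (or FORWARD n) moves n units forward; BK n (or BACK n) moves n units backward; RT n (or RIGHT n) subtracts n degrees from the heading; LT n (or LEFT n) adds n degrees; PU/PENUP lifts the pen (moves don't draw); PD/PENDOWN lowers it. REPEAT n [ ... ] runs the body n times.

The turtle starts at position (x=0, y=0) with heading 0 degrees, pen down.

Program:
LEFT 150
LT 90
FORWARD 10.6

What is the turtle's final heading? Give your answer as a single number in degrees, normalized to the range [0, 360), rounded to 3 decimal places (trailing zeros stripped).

Executing turtle program step by step:
Start: pos=(0,0), heading=0, pen down
LT 150: heading 0 -> 150
LT 90: heading 150 -> 240
FD 10.6: (0,0) -> (-5.3,-9.18) [heading=240, draw]
Final: pos=(-5.3,-9.18), heading=240, 1 segment(s) drawn

Answer: 240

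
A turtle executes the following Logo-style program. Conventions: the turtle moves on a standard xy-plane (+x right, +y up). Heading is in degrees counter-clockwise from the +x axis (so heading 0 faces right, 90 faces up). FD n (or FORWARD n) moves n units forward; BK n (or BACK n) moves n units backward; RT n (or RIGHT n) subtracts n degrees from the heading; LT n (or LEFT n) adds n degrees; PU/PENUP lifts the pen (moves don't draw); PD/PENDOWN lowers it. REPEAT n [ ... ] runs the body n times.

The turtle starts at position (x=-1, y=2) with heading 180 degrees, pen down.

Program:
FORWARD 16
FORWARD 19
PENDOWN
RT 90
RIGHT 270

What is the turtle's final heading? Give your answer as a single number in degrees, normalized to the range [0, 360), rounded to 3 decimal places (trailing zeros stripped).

Answer: 180

Derivation:
Executing turtle program step by step:
Start: pos=(-1,2), heading=180, pen down
FD 16: (-1,2) -> (-17,2) [heading=180, draw]
FD 19: (-17,2) -> (-36,2) [heading=180, draw]
PD: pen down
RT 90: heading 180 -> 90
RT 270: heading 90 -> 180
Final: pos=(-36,2), heading=180, 2 segment(s) drawn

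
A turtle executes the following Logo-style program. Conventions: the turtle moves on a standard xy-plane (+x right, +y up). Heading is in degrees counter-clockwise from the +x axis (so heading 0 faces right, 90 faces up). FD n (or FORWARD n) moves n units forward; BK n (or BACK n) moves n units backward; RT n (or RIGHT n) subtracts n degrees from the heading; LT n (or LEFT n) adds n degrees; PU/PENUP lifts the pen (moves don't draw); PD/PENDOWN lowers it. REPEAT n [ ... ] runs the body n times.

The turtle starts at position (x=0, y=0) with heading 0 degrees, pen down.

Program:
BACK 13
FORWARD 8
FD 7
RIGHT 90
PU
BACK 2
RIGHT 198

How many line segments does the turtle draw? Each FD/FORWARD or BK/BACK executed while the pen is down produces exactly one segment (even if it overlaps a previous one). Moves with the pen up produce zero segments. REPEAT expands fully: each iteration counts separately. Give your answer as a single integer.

Answer: 3

Derivation:
Executing turtle program step by step:
Start: pos=(0,0), heading=0, pen down
BK 13: (0,0) -> (-13,0) [heading=0, draw]
FD 8: (-13,0) -> (-5,0) [heading=0, draw]
FD 7: (-5,0) -> (2,0) [heading=0, draw]
RT 90: heading 0 -> 270
PU: pen up
BK 2: (2,0) -> (2,2) [heading=270, move]
RT 198: heading 270 -> 72
Final: pos=(2,2), heading=72, 3 segment(s) drawn
Segments drawn: 3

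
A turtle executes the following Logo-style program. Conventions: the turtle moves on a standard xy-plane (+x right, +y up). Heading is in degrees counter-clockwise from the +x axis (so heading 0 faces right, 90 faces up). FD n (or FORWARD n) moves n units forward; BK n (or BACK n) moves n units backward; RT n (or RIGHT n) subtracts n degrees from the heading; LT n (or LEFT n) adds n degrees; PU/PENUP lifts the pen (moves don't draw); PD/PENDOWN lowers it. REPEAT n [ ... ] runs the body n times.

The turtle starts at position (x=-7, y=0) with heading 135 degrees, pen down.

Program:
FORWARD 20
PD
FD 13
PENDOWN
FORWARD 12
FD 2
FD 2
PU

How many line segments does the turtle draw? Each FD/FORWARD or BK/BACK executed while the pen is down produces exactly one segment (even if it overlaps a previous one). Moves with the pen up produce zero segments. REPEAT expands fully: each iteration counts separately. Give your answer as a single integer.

Executing turtle program step by step:
Start: pos=(-7,0), heading=135, pen down
FD 20: (-7,0) -> (-21.142,14.142) [heading=135, draw]
PD: pen down
FD 13: (-21.142,14.142) -> (-30.335,23.335) [heading=135, draw]
PD: pen down
FD 12: (-30.335,23.335) -> (-38.82,31.82) [heading=135, draw]
FD 2: (-38.82,31.82) -> (-40.234,33.234) [heading=135, draw]
FD 2: (-40.234,33.234) -> (-41.648,34.648) [heading=135, draw]
PU: pen up
Final: pos=(-41.648,34.648), heading=135, 5 segment(s) drawn
Segments drawn: 5

Answer: 5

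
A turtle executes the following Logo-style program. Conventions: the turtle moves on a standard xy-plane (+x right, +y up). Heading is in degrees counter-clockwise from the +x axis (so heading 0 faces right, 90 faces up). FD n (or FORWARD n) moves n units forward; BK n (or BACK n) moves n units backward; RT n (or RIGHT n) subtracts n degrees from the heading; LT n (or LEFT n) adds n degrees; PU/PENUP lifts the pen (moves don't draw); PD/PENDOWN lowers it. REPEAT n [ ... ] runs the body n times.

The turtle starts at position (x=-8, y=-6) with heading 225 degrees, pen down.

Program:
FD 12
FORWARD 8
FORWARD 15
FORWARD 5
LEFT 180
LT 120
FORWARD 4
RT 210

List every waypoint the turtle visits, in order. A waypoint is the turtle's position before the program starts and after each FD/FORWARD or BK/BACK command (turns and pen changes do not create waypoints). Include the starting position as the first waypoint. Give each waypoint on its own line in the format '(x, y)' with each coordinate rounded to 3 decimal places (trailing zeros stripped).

Answer: (-8, -6)
(-16.485, -14.485)
(-22.142, -20.142)
(-32.749, -30.749)
(-36.284, -34.284)
(-40.148, -33.249)

Derivation:
Executing turtle program step by step:
Start: pos=(-8,-6), heading=225, pen down
FD 12: (-8,-6) -> (-16.485,-14.485) [heading=225, draw]
FD 8: (-16.485,-14.485) -> (-22.142,-20.142) [heading=225, draw]
FD 15: (-22.142,-20.142) -> (-32.749,-30.749) [heading=225, draw]
FD 5: (-32.749,-30.749) -> (-36.284,-34.284) [heading=225, draw]
LT 180: heading 225 -> 45
LT 120: heading 45 -> 165
FD 4: (-36.284,-34.284) -> (-40.148,-33.249) [heading=165, draw]
RT 210: heading 165 -> 315
Final: pos=(-40.148,-33.249), heading=315, 5 segment(s) drawn
Waypoints (6 total):
(-8, -6)
(-16.485, -14.485)
(-22.142, -20.142)
(-32.749, -30.749)
(-36.284, -34.284)
(-40.148, -33.249)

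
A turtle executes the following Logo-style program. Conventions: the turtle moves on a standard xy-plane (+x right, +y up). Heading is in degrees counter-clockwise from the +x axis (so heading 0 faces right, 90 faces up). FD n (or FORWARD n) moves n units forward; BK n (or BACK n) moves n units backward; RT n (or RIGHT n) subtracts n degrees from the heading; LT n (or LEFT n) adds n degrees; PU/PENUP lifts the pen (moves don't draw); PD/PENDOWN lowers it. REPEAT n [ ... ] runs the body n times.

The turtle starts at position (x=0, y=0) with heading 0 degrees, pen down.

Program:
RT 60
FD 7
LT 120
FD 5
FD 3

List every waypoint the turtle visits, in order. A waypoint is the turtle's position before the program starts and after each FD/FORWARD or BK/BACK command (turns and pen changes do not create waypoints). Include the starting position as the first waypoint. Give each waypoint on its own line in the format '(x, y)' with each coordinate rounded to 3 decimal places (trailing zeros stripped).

Answer: (0, 0)
(3.5, -6.062)
(6, -1.732)
(7.5, 0.866)

Derivation:
Executing turtle program step by step:
Start: pos=(0,0), heading=0, pen down
RT 60: heading 0 -> 300
FD 7: (0,0) -> (3.5,-6.062) [heading=300, draw]
LT 120: heading 300 -> 60
FD 5: (3.5,-6.062) -> (6,-1.732) [heading=60, draw]
FD 3: (6,-1.732) -> (7.5,0.866) [heading=60, draw]
Final: pos=(7.5,0.866), heading=60, 3 segment(s) drawn
Waypoints (4 total):
(0, 0)
(3.5, -6.062)
(6, -1.732)
(7.5, 0.866)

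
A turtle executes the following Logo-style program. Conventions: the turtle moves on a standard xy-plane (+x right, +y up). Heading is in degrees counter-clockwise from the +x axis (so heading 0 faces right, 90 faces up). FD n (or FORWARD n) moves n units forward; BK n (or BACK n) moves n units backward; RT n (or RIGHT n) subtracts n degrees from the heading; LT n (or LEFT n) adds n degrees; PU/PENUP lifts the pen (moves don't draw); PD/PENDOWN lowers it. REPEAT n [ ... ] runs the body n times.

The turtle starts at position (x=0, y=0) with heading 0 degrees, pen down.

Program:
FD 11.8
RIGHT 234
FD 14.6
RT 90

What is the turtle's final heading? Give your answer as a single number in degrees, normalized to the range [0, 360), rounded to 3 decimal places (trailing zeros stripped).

Answer: 36

Derivation:
Executing turtle program step by step:
Start: pos=(0,0), heading=0, pen down
FD 11.8: (0,0) -> (11.8,0) [heading=0, draw]
RT 234: heading 0 -> 126
FD 14.6: (11.8,0) -> (3.218,11.812) [heading=126, draw]
RT 90: heading 126 -> 36
Final: pos=(3.218,11.812), heading=36, 2 segment(s) drawn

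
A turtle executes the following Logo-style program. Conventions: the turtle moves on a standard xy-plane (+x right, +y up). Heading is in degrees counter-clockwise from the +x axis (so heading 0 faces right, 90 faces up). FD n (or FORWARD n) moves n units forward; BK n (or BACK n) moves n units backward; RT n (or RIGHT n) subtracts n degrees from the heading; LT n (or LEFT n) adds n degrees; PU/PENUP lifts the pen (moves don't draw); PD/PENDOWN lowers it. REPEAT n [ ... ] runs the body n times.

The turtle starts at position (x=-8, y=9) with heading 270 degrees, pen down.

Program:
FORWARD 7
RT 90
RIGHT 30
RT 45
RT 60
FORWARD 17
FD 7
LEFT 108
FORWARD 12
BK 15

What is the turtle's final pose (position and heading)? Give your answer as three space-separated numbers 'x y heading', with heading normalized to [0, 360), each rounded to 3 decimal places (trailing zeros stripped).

Executing turtle program step by step:
Start: pos=(-8,9), heading=270, pen down
FD 7: (-8,9) -> (-8,2) [heading=270, draw]
RT 90: heading 270 -> 180
RT 30: heading 180 -> 150
RT 45: heading 150 -> 105
RT 60: heading 105 -> 45
FD 17: (-8,2) -> (4.021,14.021) [heading=45, draw]
FD 7: (4.021,14.021) -> (8.971,18.971) [heading=45, draw]
LT 108: heading 45 -> 153
FD 12: (8.971,18.971) -> (-1.722,24.418) [heading=153, draw]
BK 15: (-1.722,24.418) -> (11.644,17.609) [heading=153, draw]
Final: pos=(11.644,17.609), heading=153, 5 segment(s) drawn

Answer: 11.644 17.609 153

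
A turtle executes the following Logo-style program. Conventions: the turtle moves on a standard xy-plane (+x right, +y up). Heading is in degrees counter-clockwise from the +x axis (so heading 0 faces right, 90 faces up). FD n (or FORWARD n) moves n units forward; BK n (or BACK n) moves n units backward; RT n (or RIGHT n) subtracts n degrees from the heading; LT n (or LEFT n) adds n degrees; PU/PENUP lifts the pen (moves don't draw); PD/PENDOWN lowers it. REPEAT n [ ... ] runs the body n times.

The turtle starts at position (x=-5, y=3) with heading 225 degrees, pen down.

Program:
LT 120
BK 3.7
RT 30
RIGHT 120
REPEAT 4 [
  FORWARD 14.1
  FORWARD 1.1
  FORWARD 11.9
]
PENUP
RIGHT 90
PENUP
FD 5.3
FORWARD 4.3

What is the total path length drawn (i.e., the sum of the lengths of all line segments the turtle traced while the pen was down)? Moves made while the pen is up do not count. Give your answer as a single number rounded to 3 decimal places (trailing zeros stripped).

Executing turtle program step by step:
Start: pos=(-5,3), heading=225, pen down
LT 120: heading 225 -> 345
BK 3.7: (-5,3) -> (-8.574,3.958) [heading=345, draw]
RT 30: heading 345 -> 315
RT 120: heading 315 -> 195
REPEAT 4 [
  -- iteration 1/4 --
  FD 14.1: (-8.574,3.958) -> (-22.193,0.308) [heading=195, draw]
  FD 1.1: (-22.193,0.308) -> (-23.256,0.024) [heading=195, draw]
  FD 11.9: (-23.256,0.024) -> (-34.751,-3.056) [heading=195, draw]
  -- iteration 2/4 --
  FD 14.1: (-34.751,-3.056) -> (-48.37,-6.706) [heading=195, draw]
  FD 1.1: (-48.37,-6.706) -> (-49.433,-6.99) [heading=195, draw]
  FD 11.9: (-49.433,-6.99) -> (-60.927,-10.07) [heading=195, draw]
  -- iteration 3/4 --
  FD 14.1: (-60.927,-10.07) -> (-74.547,-13.72) [heading=195, draw]
  FD 1.1: (-74.547,-13.72) -> (-75.609,-14.004) [heading=195, draw]
  FD 11.9: (-75.609,-14.004) -> (-87.104,-17.084) [heading=195, draw]
  -- iteration 4/4 --
  FD 14.1: (-87.104,-17.084) -> (-100.723,-20.734) [heading=195, draw]
  FD 1.1: (-100.723,-20.734) -> (-101.786,-21.018) [heading=195, draw]
  FD 11.9: (-101.786,-21.018) -> (-113.28,-24.098) [heading=195, draw]
]
PU: pen up
RT 90: heading 195 -> 105
PU: pen up
FD 5.3: (-113.28,-24.098) -> (-114.652,-18.979) [heading=105, move]
FD 4.3: (-114.652,-18.979) -> (-115.765,-14.825) [heading=105, move]
Final: pos=(-115.765,-14.825), heading=105, 13 segment(s) drawn

Segment lengths:
  seg 1: (-5,3) -> (-8.574,3.958), length = 3.7
  seg 2: (-8.574,3.958) -> (-22.193,0.308), length = 14.1
  seg 3: (-22.193,0.308) -> (-23.256,0.024), length = 1.1
  seg 4: (-23.256,0.024) -> (-34.751,-3.056), length = 11.9
  seg 5: (-34.751,-3.056) -> (-48.37,-6.706), length = 14.1
  seg 6: (-48.37,-6.706) -> (-49.433,-6.99), length = 1.1
  seg 7: (-49.433,-6.99) -> (-60.927,-10.07), length = 11.9
  seg 8: (-60.927,-10.07) -> (-74.547,-13.72), length = 14.1
  seg 9: (-74.547,-13.72) -> (-75.609,-14.004), length = 1.1
  seg 10: (-75.609,-14.004) -> (-87.104,-17.084), length = 11.9
  seg 11: (-87.104,-17.084) -> (-100.723,-20.734), length = 14.1
  seg 12: (-100.723,-20.734) -> (-101.786,-21.018), length = 1.1
  seg 13: (-101.786,-21.018) -> (-113.28,-24.098), length = 11.9
Total = 112.1

Answer: 112.1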